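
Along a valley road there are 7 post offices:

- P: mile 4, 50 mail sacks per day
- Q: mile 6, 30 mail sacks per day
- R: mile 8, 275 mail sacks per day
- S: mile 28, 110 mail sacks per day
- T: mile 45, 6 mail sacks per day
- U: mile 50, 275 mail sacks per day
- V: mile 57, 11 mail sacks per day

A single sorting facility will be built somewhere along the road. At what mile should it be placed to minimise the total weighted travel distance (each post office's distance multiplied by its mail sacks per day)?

For a sum of weighted absolute distances on a line, the optimum is the weighted median (not the mean). Total weight W = 757; half-weight = 378.5.
Sort by position and accumulate weight:
  mile 4 (P, w=50) → cum 50
  mile 6 (Q, w=30) → cum 80
  mile 8 (R, w=275) → cum 355
  mile 28 (S, w=110) → cum 465  ≥ 378.5 → median here
  mile 45 (T, w=6) → cum 471
  mile 50 (U, w=275) → cum 746
  mile 57 (V, w=11) → cum 757
Optimal location: mile 28.

x = 28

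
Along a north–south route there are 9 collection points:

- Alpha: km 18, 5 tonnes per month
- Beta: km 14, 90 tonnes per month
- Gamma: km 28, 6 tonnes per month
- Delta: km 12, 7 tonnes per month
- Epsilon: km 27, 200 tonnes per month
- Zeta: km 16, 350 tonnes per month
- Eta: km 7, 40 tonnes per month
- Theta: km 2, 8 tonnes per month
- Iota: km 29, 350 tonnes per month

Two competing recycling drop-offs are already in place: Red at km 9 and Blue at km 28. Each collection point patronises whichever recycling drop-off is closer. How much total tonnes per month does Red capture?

The indifferent point is the midpoint (9+28)/2 = 18.5; collection points left of it (closer to Red at 9) go to Red, those right go to Blue.
  Theta at 2 (w=8) → Red
  Eta at 7 (w=40) → Red
  Delta at 12 (w=7) → Red
  Beta at 14 (w=90) → Red
  Zeta at 16 (w=350) → Red
  Alpha at 18 (w=5) → Red
  Epsilon at 27 (w=200) → Blue
  Gamma at 28 (w=6) → Blue
  Iota at 29 (w=350) → Blue
Red captures 500; Blue captures 556.

500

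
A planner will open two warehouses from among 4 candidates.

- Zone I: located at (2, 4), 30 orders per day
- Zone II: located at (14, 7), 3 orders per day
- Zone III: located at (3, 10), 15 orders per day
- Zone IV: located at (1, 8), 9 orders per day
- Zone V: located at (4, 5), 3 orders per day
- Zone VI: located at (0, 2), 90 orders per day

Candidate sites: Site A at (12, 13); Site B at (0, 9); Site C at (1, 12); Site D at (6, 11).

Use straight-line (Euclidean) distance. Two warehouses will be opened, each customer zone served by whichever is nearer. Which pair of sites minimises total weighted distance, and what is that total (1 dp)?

{Site A, Site B}, total 887.7

Evaluate every pair (each demand assigned to the nearer of the two):
  {Site A, Site B}: total = 887.7
  {Site B, Site D}: total = 895.5
  {Site B, Site C}: total = 905.5
  {Site A, Site C}: total = 1266.6
  {Site C, Site D}: total = 1270.6
  {Site A, Site D}: total = 1353.2
Best pair: {Site A, Site B} with total 887.7.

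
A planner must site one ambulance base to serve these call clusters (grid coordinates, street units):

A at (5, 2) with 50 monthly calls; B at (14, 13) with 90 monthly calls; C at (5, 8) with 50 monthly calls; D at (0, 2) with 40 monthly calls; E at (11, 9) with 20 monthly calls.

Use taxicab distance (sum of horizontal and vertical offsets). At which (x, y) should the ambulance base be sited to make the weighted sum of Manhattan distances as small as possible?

(5, 8)

Manhattan distance separates: Σwᵢ(|x−xᵢ|+|y−yᵢ|) = Σwᵢ|x−xᵢ| + Σwᵢ|y−yᵢ|, so x and y are optimised independently as 1-D weighted medians.
Total weight W = 250; half = 125.
x-coordinate, sorted with cumulative weight:
  x=0 (D, w=40) cum 40
  x=5 (A, w=50) cum 90
  x=5 (C, w=50) cum 140  ← median
  x=11 (E, w=20) cum 160
  x=14 (B, w=90) cum 250
⇒ x* = 5
y-coordinate, sorted with cumulative weight:
  y=2 (A, w=50) cum 50
  y=2 (D, w=40) cum 90
  y=8 (C, w=50) cum 140  ← median
  y=9 (E, w=20) cum 160
  y=13 (B, w=90) cum 250
⇒ y* = 8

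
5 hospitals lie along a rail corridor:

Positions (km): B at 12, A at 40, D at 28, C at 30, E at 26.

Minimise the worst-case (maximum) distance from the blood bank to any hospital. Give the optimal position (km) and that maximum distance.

The 1-center on a line is the midpoint of the two extreme points: leftmost at 12, rightmost at 40.
Optimal location = (12 + 40)/2 = 26; maximum distance = (40 − 12)/2 = 14.

location 26, max distance 14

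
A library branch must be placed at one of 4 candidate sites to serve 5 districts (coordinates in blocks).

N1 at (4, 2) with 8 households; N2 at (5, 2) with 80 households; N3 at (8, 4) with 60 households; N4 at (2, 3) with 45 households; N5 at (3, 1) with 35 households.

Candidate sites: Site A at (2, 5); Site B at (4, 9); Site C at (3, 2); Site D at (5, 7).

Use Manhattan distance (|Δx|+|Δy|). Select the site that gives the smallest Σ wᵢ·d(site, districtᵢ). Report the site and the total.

Total weighted distance at each candidate:
  Site A (2, 5): total = 1205
  Site B (4, 9): total = 1911
  Site C (3, 2): total = 713
  Site D (5, 7): total = 1403
Minimum is at Site C with total 713 blocks.

Site C, total 713 blocks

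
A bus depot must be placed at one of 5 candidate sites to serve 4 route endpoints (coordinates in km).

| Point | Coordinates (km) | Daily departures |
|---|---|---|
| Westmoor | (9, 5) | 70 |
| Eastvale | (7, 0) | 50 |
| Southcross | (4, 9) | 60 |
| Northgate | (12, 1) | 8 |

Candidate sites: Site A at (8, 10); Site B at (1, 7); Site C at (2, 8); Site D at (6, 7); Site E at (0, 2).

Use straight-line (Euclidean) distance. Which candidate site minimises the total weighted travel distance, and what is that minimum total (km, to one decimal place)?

Total weighted distance at each candidate:
  Site A (8, 10): total = 1185.6
  Site B (1, 7): total = 1354.8
  Site C (2, 8): total = 1236.6
  Site D (6, 7): total = 843.5
  Site E (0, 2): total = 1608.2
Minimum is at Site D with total 843.5 km.

Site D, total 843.5 km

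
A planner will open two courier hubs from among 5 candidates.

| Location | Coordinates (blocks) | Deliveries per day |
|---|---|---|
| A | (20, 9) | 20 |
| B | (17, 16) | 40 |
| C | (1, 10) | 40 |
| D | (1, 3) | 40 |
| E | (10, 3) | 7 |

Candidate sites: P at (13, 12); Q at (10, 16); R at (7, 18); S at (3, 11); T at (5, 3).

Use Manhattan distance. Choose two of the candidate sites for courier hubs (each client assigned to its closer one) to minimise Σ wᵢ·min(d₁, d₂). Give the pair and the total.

Evaluate every pair (each demand assigned to the nearer of the two):
  {P, S}: total = 1124
  {P, T}: total = 1155
  {Q, S}: total = 1231
  {Q, T}: total = 1255
  {S, T}: total = 1455
  {R, S}: total = 1485
  {R, T}: total = 1535
  {P, Q}: total = 1964
  {P, R}: total = 2004
  {Q, R}: total = 2111
Best pair: {P, S} with total 1124.

{P, S}, total 1124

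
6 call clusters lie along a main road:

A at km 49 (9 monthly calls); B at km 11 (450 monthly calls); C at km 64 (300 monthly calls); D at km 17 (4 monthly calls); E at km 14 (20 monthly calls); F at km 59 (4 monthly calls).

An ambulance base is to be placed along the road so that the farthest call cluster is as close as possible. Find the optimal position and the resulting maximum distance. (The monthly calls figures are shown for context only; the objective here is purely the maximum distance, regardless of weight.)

location 37.5, max distance 26.5

The 1-center on a line is the midpoint of the two extreme points: leftmost at 11, rightmost at 64.
Optimal location = (11 + 64)/2 = 37.5; maximum distance = (64 − 11)/2 = 26.5.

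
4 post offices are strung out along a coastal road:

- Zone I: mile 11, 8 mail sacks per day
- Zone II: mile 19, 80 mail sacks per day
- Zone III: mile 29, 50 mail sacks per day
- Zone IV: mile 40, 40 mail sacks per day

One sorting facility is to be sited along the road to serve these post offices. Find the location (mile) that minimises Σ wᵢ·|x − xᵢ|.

x = 29

For a sum of weighted absolute distances on a line, the optimum is the weighted median (not the mean). Total weight W = 178; half-weight = 89.
Sort by position and accumulate weight:
  mile 11 (Zone I, w=8) → cum 8
  mile 19 (Zone II, w=80) → cum 88
  mile 29 (Zone III, w=50) → cum 138  ≥ 89 → median here
  mile 40 (Zone IV, w=40) → cum 178
Optimal location: mile 29.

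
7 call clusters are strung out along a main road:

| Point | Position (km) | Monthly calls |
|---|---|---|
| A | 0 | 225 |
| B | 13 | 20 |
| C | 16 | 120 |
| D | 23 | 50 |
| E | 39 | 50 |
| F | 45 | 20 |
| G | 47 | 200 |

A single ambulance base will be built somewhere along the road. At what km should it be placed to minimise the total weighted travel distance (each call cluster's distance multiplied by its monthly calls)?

x = 16

For a sum of weighted absolute distances on a line, the optimum is the weighted median (not the mean). Total weight W = 685; half-weight = 342.5.
Sort by position and accumulate weight:
  km 0 (A, w=225) → cum 225
  km 13 (B, w=20) → cum 245
  km 16 (C, w=120) → cum 365  ≥ 342.5 → median here
  km 23 (D, w=50) → cum 415
  km 39 (E, w=50) → cum 465
  km 45 (F, w=20) → cum 485
  km 47 (G, w=200) → cum 685
Optimal location: km 16.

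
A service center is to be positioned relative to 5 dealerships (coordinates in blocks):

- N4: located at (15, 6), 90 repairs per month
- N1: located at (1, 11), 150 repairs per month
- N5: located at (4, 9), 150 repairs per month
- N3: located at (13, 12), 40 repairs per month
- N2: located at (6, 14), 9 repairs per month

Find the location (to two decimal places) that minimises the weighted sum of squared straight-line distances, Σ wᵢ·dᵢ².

(6.09, 9.44)

The minimiser of Σwᵢ‖p−pᵢ‖² is the weighted centroid p* = (Σwᵢpᵢ)/(Σwᵢ).
Σwᵢ = 439.
Σwᵢxᵢ = 90·15 + 150·1 + 150·4 + 40·13 + 9·6 = 2674.
Σwᵢyᵢ = 90·6 + 150·11 + 150·9 + 40·12 + 9·14 = 4146.
x* = 2674/439 = 6.09, y* = 4146/439 = 9.44.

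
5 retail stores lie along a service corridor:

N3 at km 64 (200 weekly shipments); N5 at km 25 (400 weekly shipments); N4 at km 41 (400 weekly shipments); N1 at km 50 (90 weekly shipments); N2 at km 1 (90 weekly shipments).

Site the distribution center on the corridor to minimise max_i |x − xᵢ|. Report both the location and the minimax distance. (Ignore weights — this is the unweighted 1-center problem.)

location 32.5, max distance 31.5

The 1-center on a line is the midpoint of the two extreme points: leftmost at 1, rightmost at 64.
Optimal location = (1 + 64)/2 = 32.5; maximum distance = (64 − 1)/2 = 31.5.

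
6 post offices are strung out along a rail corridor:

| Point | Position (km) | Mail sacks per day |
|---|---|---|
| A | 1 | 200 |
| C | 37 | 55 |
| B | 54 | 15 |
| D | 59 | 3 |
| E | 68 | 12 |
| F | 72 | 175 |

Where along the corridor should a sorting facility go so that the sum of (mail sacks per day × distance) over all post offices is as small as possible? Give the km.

x = 37

For a sum of weighted absolute distances on a line, the optimum is the weighted median (not the mean). Total weight W = 460; half-weight = 230.
Sort by position and accumulate weight:
  km 1 (A, w=200) → cum 200
  km 37 (C, w=55) → cum 255  ≥ 230 → median here
  km 54 (B, w=15) → cum 270
  km 59 (D, w=3) → cum 273
  km 68 (E, w=12) → cum 285
  km 72 (F, w=175) → cum 460
Optimal location: km 37.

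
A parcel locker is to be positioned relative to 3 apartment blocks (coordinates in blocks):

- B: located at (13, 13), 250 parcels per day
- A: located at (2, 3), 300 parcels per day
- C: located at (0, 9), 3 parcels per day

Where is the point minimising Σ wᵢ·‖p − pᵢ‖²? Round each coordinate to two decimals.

The minimiser of Σwᵢ‖p−pᵢ‖² is the weighted centroid p* = (Σwᵢpᵢ)/(Σwᵢ).
Σwᵢ = 553.
Σwᵢxᵢ = 250·13 + 300·2 + 3·0 = 3850.
Σwᵢyᵢ = 250·13 + 300·3 + 3·9 = 4177.
x* = 3850/553 = 6.96, y* = 4177/553 = 7.55.

(6.96, 7.55)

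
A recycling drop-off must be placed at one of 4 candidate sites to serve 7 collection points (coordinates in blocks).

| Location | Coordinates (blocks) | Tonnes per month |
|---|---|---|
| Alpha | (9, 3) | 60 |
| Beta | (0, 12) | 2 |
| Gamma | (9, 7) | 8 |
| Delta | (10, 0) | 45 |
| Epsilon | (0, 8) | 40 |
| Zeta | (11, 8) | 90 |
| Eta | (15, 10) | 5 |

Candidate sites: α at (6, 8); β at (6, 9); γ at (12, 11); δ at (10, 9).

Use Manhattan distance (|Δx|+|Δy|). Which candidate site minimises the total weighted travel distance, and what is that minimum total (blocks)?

Total weighted distance at each candidate:
  α (6, 8): total = 1817
  β (6, 9): total = 2053
  γ (12, 11): total = 2307
  δ (10, 9): total = 1525
Minimum is at δ with total 1525 blocks.

δ, total 1525 blocks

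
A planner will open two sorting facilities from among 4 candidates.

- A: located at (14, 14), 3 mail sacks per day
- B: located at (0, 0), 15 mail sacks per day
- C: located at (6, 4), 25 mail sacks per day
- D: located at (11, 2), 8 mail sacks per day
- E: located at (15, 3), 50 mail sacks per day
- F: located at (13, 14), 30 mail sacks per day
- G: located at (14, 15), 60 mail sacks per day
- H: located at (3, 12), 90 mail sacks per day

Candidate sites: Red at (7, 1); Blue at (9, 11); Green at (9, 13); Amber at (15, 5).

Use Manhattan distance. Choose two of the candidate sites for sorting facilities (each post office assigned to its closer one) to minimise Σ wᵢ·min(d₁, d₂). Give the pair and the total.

Evaluate every pair (each demand assigned to the nearer of the two):
  {Green, Amber}: total = 1924
  {Red, Green}: total = 1978
  {Blue, Amber}: total = 2110
  {Red, Blue}: total = 2164
  {Blue, Green}: total = 2556
  {Red, Amber}: total = 2730
Best pair: {Green, Amber} with total 1924.

{Green, Amber}, total 1924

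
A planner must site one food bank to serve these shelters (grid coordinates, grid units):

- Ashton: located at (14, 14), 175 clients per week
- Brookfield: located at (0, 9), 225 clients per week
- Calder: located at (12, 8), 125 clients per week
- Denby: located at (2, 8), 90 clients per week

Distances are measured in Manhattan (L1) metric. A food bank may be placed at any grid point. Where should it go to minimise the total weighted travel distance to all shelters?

Manhattan distance separates: Σwᵢ(|x−xᵢ|+|y−yᵢ|) = Σwᵢ|x−xᵢ| + Σwᵢ|y−yᵢ|, so x and y are optimised independently as 1-D weighted medians.
Total weight W = 615; half = 307.5.
x-coordinate, sorted with cumulative weight:
  x=0 (Brookfield, w=225) cum 225
  x=2 (Denby, w=90) cum 315  ← median
  x=12 (Calder, w=125) cum 440
  x=14 (Ashton, w=175) cum 615
⇒ x* = 2
y-coordinate, sorted with cumulative weight:
  y=8 (Calder, w=125) cum 125
  y=8 (Denby, w=90) cum 215
  y=9 (Brookfield, w=225) cum 440  ← median
  y=14 (Ashton, w=175) cum 615
⇒ y* = 9

(2, 9)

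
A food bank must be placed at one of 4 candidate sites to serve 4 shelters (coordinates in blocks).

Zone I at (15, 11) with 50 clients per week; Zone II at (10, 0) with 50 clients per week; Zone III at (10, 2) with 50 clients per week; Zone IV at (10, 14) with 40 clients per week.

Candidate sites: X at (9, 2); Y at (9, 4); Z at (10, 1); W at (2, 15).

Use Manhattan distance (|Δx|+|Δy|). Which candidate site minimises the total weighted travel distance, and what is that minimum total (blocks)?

Total weighted distance at each candidate:
  X (9, 2): total = 1470
  Y (9, 4): total = 1490
  Z (10, 1): total = 1370
  W (2, 15): total = 3410
Minimum is at Z with total 1370 blocks.

Z, total 1370 blocks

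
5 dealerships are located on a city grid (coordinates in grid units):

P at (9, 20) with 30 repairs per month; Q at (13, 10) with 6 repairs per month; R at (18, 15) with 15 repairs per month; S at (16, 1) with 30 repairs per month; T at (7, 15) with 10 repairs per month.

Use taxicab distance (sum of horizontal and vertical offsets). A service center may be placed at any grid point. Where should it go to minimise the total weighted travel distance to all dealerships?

Manhattan distance separates: Σwᵢ(|x−xᵢ|+|y−yᵢ|) = Σwᵢ|x−xᵢ| + Σwᵢ|y−yᵢ|, so x and y are optimised independently as 1-D weighted medians.
Total weight W = 91; half = 45.5.
x-coordinate, sorted with cumulative weight:
  x=7 (T, w=10) cum 10
  x=9 (P, w=30) cum 40
  x=13 (Q, w=6) cum 46  ← median
  x=16 (S, w=30) cum 76
  x=18 (R, w=15) cum 91
⇒ x* = 13
y-coordinate, sorted with cumulative weight:
  y=1 (S, w=30) cum 30
  y=10 (Q, w=6) cum 36
  y=15 (R, w=15) cum 51  ← median
  y=15 (T, w=10) cum 61
  y=20 (P, w=30) cum 91
⇒ y* = 15

(13, 15)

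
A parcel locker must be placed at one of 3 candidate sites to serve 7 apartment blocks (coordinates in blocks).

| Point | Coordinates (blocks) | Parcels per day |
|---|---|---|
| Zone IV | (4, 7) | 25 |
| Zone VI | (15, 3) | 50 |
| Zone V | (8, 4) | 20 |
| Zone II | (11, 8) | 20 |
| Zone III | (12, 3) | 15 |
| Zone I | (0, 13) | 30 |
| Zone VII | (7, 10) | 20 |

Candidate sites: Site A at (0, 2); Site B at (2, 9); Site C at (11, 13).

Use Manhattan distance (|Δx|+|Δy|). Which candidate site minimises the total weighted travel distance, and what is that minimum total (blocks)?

Total weighted distance at each candidate:
  Site A (0, 2): total = 2390
  Site B (2, 9): total = 2010
  Site C (11, 13): total = 2000
Minimum is at Site C with total 2000 blocks.

Site C, total 2000 blocks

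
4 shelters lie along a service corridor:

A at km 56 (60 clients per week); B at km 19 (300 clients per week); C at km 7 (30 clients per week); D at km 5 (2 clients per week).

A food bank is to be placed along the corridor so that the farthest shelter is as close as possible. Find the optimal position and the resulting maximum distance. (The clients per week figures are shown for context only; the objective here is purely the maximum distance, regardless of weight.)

location 30.5, max distance 25.5

The 1-center on a line is the midpoint of the two extreme points: leftmost at 5, rightmost at 56.
Optimal location = (5 + 56)/2 = 30.5; maximum distance = (56 − 5)/2 = 25.5.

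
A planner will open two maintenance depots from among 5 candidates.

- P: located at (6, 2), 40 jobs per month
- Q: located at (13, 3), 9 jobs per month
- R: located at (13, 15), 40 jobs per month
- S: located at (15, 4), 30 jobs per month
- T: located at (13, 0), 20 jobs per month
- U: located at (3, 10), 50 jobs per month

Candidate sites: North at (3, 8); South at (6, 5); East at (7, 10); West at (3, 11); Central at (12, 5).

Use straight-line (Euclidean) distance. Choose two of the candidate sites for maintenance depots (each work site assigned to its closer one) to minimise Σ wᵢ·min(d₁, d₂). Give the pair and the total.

{West, Central}, total 937.3

Evaluate every pair (each demand assigned to the nearer of the two):
  {West, Central}: total = 937.3
  {North, Central}: total = 987.3
  {East, Central}: total = 997.7
  {South, Central}: total = 1030.5
  {South, West}: total = 1110.0
  {South, East}: total = 1141.6
  {North, South}: total = 1217.5
  {North, East}: total = 1297.0
  {East, West}: total = 1301.1
  {North, West}: total = 1485.4
Best pair: {West, Central} with total 937.3.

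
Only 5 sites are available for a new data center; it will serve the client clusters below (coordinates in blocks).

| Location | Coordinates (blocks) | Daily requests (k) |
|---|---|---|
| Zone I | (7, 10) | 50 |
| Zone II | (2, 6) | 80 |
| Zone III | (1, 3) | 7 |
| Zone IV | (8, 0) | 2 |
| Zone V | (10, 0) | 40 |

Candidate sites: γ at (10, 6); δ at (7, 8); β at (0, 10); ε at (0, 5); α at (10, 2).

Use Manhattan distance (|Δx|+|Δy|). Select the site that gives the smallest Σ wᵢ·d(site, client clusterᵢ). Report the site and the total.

δ, total 1195 blocks

Total weighted distance at each candidate:
  γ (10, 6): total = 1330
  δ (7, 8): total = 1195
  β (0, 10): total = 1722
  ε (0, 5): total = 1487
  α (10, 2): total = 1668
Minimum is at δ with total 1195 blocks.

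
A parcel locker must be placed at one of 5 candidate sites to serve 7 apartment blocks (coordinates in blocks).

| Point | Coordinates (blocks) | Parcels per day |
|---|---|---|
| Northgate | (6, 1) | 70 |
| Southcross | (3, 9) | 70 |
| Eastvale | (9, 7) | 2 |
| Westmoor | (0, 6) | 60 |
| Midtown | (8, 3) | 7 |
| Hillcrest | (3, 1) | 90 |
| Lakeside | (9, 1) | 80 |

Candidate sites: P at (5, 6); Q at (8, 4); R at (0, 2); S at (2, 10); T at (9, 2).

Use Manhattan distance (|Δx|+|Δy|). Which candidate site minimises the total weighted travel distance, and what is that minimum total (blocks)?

P, total 2472 blocks

Total weighted distance at each candidate:
  P (5, 6): total = 2472
  Q (8, 4): total = 2705
  R (0, 2): total = 2681
  S (2, 10): total = 3701
  T (9, 2): total = 2704
Minimum is at P with total 2472 blocks.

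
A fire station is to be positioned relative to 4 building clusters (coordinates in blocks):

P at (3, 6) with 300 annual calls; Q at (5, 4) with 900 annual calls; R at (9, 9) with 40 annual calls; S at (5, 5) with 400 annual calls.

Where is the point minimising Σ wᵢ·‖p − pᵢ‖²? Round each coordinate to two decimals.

(4.73, 4.73)

The minimiser of Σwᵢ‖p−pᵢ‖² is the weighted centroid p* = (Σwᵢpᵢ)/(Σwᵢ).
Σwᵢ = 1640.
Σwᵢxᵢ = 300·3 + 900·5 + 40·9 + 400·5 = 7760.
Σwᵢyᵢ = 300·6 + 900·4 + 40·9 + 400·5 = 7760.
x* = 7760/1640 = 4.73, y* = 7760/1640 = 4.73.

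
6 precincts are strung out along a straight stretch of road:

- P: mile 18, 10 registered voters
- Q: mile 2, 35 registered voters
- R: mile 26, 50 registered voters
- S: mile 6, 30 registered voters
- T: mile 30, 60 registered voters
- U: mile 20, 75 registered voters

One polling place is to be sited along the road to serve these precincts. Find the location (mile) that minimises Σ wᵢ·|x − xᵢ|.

x = 20

For a sum of weighted absolute distances on a line, the optimum is the weighted median (not the mean). Total weight W = 260; half-weight = 130.
Sort by position and accumulate weight:
  mile 2 (Q, w=35) → cum 35
  mile 6 (S, w=30) → cum 65
  mile 18 (P, w=10) → cum 75
  mile 20 (U, w=75) → cum 150  ≥ 130 → median here
  mile 26 (R, w=50) → cum 200
  mile 30 (T, w=60) → cum 260
Optimal location: mile 20.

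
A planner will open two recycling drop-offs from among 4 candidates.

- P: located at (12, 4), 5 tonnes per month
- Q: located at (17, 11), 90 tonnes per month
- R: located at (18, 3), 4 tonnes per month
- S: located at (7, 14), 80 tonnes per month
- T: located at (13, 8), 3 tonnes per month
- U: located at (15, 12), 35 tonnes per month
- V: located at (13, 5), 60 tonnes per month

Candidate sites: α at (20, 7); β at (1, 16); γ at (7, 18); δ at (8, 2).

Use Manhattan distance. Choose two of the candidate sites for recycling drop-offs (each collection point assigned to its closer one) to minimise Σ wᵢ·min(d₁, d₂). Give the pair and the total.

{α, γ}, total 1943

Evaluate every pair (each demand assigned to the nearer of the two):
  {α, γ}: total = 1943
  {α, β}: total = 2263
  {α, δ}: total = 2578
  {γ, δ}: total = 2927
  {β, δ}: total = 3442
  {β, γ}: total = 3727
Best pair: {α, γ} with total 1943.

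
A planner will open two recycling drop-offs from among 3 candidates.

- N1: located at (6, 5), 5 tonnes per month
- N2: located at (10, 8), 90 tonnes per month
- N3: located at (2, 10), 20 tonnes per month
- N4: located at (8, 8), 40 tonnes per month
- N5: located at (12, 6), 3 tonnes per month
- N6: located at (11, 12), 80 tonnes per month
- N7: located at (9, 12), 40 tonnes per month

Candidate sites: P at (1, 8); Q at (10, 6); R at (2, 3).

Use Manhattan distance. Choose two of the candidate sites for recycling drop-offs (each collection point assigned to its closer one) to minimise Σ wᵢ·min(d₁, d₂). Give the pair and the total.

Evaluate every pair (each demand assigned to the nearer of the two):
  {P, Q}: total = 1271
  {Q, R}: total = 1351
  {P, R}: total = 2819
Best pair: {P, Q} with total 1271.

{P, Q}, total 1271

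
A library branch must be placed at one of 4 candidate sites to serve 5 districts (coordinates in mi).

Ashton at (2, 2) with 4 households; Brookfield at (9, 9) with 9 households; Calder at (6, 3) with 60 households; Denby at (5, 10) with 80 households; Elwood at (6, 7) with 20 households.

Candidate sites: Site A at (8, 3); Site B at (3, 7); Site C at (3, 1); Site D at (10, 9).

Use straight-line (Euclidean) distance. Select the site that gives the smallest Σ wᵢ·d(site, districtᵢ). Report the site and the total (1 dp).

Site B, total 725.8 mi

Total weighted distance at each candidate:
  Site A (8, 3): total = 897.8
  Site B (3, 7): total = 725.8
  Site C (3, 1): total = 1183.7
  Site D (10, 9): total = 981.6
Minimum is at Site B with total 725.8 mi.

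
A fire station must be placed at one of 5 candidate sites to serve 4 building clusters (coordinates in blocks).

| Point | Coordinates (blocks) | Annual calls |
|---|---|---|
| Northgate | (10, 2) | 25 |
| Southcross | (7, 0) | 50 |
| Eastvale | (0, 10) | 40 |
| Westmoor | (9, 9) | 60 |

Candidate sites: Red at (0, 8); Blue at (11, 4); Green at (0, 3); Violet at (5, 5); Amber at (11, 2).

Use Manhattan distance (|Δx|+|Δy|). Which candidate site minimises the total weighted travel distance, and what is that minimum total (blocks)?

Total weighted distance at each candidate:
  Red (0, 8): total = 1830
  Blue (11, 4): total = 1575
  Green (0, 3): total = 1955
  Violet (5, 5): total = 1430
  Amber (11, 2): total = 1625
Minimum is at Violet with total 1430 blocks.

Violet, total 1430 blocks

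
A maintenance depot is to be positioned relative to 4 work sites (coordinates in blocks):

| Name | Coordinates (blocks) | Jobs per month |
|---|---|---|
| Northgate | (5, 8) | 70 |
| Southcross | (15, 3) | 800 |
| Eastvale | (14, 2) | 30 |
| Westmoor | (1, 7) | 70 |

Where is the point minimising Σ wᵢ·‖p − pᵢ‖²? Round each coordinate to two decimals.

(13.24, 3.62)

The minimiser of Σwᵢ‖p−pᵢ‖² is the weighted centroid p* = (Σwᵢpᵢ)/(Σwᵢ).
Σwᵢ = 970.
Σwᵢxᵢ = 70·5 + 800·15 + 30·14 + 70·1 = 12840.
Σwᵢyᵢ = 70·8 + 800·3 + 30·2 + 70·7 = 3510.
x* = 12840/970 = 13.24, y* = 3510/970 = 3.62.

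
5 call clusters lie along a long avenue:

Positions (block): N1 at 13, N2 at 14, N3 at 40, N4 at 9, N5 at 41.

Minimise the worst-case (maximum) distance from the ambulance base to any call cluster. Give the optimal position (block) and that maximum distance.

location 25, max distance 16

The 1-center on a line is the midpoint of the two extreme points: leftmost at 9, rightmost at 41.
Optimal location = (9 + 41)/2 = 25; maximum distance = (41 − 9)/2 = 16.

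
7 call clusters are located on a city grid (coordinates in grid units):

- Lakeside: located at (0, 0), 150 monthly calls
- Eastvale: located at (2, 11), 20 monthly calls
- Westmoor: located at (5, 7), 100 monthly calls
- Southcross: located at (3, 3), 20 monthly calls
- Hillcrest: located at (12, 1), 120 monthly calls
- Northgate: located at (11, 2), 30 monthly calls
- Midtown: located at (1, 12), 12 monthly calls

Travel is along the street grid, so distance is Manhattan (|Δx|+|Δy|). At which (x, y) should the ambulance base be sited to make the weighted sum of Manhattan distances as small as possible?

Manhattan distance separates: Σwᵢ(|x−xᵢ|+|y−yᵢ|) = Σwᵢ|x−xᵢ| + Σwᵢ|y−yᵢ|, so x and y are optimised independently as 1-D weighted medians.
Total weight W = 452; half = 226.
x-coordinate, sorted with cumulative weight:
  x=0 (Lakeside, w=150) cum 150
  x=1 (Midtown, w=12) cum 162
  x=2 (Eastvale, w=20) cum 182
  x=3 (Southcross, w=20) cum 202
  x=5 (Westmoor, w=100) cum 302  ← median
  x=11 (Northgate, w=30) cum 332
  x=12 (Hillcrest, w=120) cum 452
⇒ x* = 5
y-coordinate, sorted with cumulative weight:
  y=0 (Lakeside, w=150) cum 150
  y=1 (Hillcrest, w=120) cum 270  ← median
  y=2 (Northgate, w=30) cum 300
  y=3 (Southcross, w=20) cum 320
  y=7 (Westmoor, w=100) cum 420
  y=11 (Eastvale, w=20) cum 440
  y=12 (Midtown, w=12) cum 452
⇒ y* = 1

(5, 1)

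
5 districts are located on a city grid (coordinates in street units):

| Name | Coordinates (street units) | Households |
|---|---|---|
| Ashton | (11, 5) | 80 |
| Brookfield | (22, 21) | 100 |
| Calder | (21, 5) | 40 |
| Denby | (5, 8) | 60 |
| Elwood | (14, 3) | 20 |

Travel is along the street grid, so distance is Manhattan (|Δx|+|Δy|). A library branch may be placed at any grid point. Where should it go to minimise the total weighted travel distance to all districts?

(14, 8)

Manhattan distance separates: Σwᵢ(|x−xᵢ|+|y−yᵢ|) = Σwᵢ|x−xᵢ| + Σwᵢ|y−yᵢ|, so x and y are optimised independently as 1-D weighted medians.
Total weight W = 300; half = 150.
x-coordinate, sorted with cumulative weight:
  x=5 (Denby, w=60) cum 60
  x=11 (Ashton, w=80) cum 140
  x=14 (Elwood, w=20) cum 160  ← median
  x=21 (Calder, w=40) cum 200
  x=22 (Brookfield, w=100) cum 300
⇒ x* = 14
y-coordinate, sorted with cumulative weight:
  y=3 (Elwood, w=20) cum 20
  y=5 (Ashton, w=80) cum 100
  y=5 (Calder, w=40) cum 140
  y=8 (Denby, w=60) cum 200  ← median
  y=21 (Brookfield, w=100) cum 300
⇒ y* = 8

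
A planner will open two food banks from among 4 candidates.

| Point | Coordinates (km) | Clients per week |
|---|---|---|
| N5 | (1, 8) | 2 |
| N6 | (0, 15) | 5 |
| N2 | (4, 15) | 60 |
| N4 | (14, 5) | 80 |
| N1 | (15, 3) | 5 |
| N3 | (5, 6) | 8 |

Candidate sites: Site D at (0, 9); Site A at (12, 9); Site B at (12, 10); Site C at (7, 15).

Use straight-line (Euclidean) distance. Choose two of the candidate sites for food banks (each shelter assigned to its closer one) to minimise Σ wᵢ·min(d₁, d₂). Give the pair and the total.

{Site A, Site C}, total 685.7

Evaluate every pair (each demand assigned to the nearer of the two):
  {Site A, Site C}: total = 685.7
  {Site B, Site C}: total = 766.8
  {Site D, Site A}: total = 903.5
  {Site D, Site B}: total = 981.0
  {Site A, Site B}: total = 1105.4
  {Site D, Site C}: total = 1308.1
Best pair: {Site A, Site C} with total 685.7.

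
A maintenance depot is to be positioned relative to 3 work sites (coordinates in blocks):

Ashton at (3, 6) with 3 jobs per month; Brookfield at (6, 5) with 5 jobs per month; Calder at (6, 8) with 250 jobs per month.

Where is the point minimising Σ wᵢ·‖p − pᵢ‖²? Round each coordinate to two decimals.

The minimiser of Σwᵢ‖p−pᵢ‖² is the weighted centroid p* = (Σwᵢpᵢ)/(Σwᵢ).
Σwᵢ = 258.
Σwᵢxᵢ = 3·3 + 5·6 + 250·6 = 1539.
Σwᵢyᵢ = 3·6 + 5·5 + 250·8 = 2043.
x* = 1539/258 = 5.97, y* = 2043/258 = 7.92.

(5.97, 7.92)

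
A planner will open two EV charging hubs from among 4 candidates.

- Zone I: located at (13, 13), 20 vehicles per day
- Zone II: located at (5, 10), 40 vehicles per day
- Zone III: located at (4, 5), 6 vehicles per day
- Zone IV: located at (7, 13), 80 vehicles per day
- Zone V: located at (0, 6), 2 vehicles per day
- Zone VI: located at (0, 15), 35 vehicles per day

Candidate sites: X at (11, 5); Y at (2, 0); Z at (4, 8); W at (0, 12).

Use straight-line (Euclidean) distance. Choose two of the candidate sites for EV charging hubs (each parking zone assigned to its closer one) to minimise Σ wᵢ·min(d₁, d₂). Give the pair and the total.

Evaluate every pair (each demand assigned to the nearer of the two):
  {Z, W}: total = 893.8
  {X, Z}: total = 1030.0
  {Y, Z}: total = 1071.0
  {X, W}: total = 1105.0
  {Y, W}: total = 1191.2
  {X, Y}: total = 1758.1
Best pair: {Z, W} with total 893.8.

{Z, W}, total 893.8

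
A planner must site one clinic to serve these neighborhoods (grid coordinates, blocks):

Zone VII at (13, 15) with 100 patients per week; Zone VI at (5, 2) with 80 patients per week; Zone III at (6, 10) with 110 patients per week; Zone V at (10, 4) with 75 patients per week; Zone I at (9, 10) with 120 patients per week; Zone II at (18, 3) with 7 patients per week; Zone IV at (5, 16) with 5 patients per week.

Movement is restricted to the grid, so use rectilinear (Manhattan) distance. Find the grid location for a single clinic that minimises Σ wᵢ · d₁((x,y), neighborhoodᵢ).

Manhattan distance separates: Σwᵢ(|x−xᵢ|+|y−yᵢ|) = Σwᵢ|x−xᵢ| + Σwᵢ|y−yᵢ|, so x and y are optimised independently as 1-D weighted medians.
Total weight W = 497; half = 248.5.
x-coordinate, sorted with cumulative weight:
  x=5 (Zone VI, w=80) cum 80
  x=5 (Zone IV, w=5) cum 85
  x=6 (Zone III, w=110) cum 195
  x=9 (Zone I, w=120) cum 315  ← median
  x=10 (Zone V, w=75) cum 390
  x=13 (Zone VII, w=100) cum 490
  x=18 (Zone II, w=7) cum 497
⇒ x* = 9
y-coordinate, sorted with cumulative weight:
  y=2 (Zone VI, w=80) cum 80
  y=3 (Zone II, w=7) cum 87
  y=4 (Zone V, w=75) cum 162
  y=10 (Zone III, w=110) cum 272  ← median
  y=10 (Zone I, w=120) cum 392
  y=15 (Zone VII, w=100) cum 492
  y=16 (Zone IV, w=5) cum 497
⇒ y* = 10

(9, 10)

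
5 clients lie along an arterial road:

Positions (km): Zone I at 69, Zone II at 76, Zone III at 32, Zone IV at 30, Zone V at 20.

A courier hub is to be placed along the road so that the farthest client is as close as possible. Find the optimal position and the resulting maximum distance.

location 48, max distance 28

The 1-center on a line is the midpoint of the two extreme points: leftmost at 20, rightmost at 76.
Optimal location = (20 + 76)/2 = 48; maximum distance = (76 − 20)/2 = 28.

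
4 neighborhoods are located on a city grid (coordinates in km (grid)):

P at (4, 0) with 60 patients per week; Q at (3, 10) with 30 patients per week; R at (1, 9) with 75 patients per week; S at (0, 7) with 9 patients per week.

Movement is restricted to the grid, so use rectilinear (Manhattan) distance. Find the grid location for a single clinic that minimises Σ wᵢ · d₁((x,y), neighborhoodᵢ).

Manhattan distance separates: Σwᵢ(|x−xᵢ|+|y−yᵢ|) = Σwᵢ|x−xᵢ| + Σwᵢ|y−yᵢ|, so x and y are optimised independently as 1-D weighted medians.
Total weight W = 174; half = 87.
x-coordinate, sorted with cumulative weight:
  x=0 (S, w=9) cum 9
  x=1 (R, w=75) cum 84
  x=3 (Q, w=30) cum 114  ← median
  x=4 (P, w=60) cum 174
⇒ x* = 3
y-coordinate, sorted with cumulative weight:
  y=0 (P, w=60) cum 60
  y=7 (S, w=9) cum 69
  y=9 (R, w=75) cum 144  ← median
  y=10 (Q, w=30) cum 174
⇒ y* = 9

(3, 9)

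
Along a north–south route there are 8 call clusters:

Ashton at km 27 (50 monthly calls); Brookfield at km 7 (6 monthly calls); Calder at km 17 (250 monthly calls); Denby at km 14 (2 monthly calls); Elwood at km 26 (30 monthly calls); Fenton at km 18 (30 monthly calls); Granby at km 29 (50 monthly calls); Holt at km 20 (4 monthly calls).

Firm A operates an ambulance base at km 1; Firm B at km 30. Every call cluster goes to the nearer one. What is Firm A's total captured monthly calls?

The indifferent point is the midpoint (1+30)/2 = 15.5; call clusters left of it (closer to Firm A at 1) go to Firm A, those right go to Firm B.
  Brookfield at 7 (w=6) → Firm A
  Denby at 14 (w=2) → Firm A
  Calder at 17 (w=250) → Firm B
  Fenton at 18 (w=30) → Firm B
  Holt at 20 (w=4) → Firm B
  Elwood at 26 (w=30) → Firm B
  Ashton at 27 (w=50) → Firm B
  Granby at 29 (w=50) → Firm B
Firm A captures 8; Firm B captures 414.

8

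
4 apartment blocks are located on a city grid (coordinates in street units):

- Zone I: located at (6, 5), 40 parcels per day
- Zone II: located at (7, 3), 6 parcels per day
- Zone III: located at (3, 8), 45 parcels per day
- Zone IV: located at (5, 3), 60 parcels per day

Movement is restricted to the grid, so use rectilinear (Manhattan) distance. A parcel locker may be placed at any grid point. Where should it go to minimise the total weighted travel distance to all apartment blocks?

(5, 5)

Manhattan distance separates: Σwᵢ(|x−xᵢ|+|y−yᵢ|) = Σwᵢ|x−xᵢ| + Σwᵢ|y−yᵢ|, so x and y are optimised independently as 1-D weighted medians.
Total weight W = 151; half = 75.5.
x-coordinate, sorted with cumulative weight:
  x=3 (Zone III, w=45) cum 45
  x=5 (Zone IV, w=60) cum 105  ← median
  x=6 (Zone I, w=40) cum 145
  x=7 (Zone II, w=6) cum 151
⇒ x* = 5
y-coordinate, sorted with cumulative weight:
  y=3 (Zone II, w=6) cum 6
  y=3 (Zone IV, w=60) cum 66
  y=5 (Zone I, w=40) cum 106  ← median
  y=8 (Zone III, w=45) cum 151
⇒ y* = 5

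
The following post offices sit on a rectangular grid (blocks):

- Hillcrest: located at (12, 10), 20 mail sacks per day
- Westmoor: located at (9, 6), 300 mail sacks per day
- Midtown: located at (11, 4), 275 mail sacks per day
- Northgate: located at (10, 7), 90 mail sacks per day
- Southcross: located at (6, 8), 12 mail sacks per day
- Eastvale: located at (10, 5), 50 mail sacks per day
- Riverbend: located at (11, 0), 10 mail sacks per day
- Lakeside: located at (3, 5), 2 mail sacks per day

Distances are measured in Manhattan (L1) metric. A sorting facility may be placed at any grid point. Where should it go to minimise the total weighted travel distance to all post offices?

Manhattan distance separates: Σwᵢ(|x−xᵢ|+|y−yᵢ|) = Σwᵢ|x−xᵢ| + Σwᵢ|y−yᵢ|, so x and y are optimised independently as 1-D weighted medians.
Total weight W = 759; half = 379.5.
x-coordinate, sorted with cumulative weight:
  x=3 (Lakeside, w=2) cum 2
  x=6 (Southcross, w=12) cum 14
  x=9 (Westmoor, w=300) cum 314
  x=10 (Northgate, w=90) cum 404  ← median
  x=10 (Eastvale, w=50) cum 454
  x=11 (Midtown, w=275) cum 729
  x=11 (Riverbend, w=10) cum 739
  x=12 (Hillcrest, w=20) cum 759
⇒ x* = 10
y-coordinate, sorted with cumulative weight:
  y=0 (Riverbend, w=10) cum 10
  y=4 (Midtown, w=275) cum 285
  y=5 (Eastvale, w=50) cum 335
  y=5 (Lakeside, w=2) cum 337
  y=6 (Westmoor, w=300) cum 637  ← median
  y=7 (Northgate, w=90) cum 727
  y=8 (Southcross, w=12) cum 739
  y=10 (Hillcrest, w=20) cum 759
⇒ y* = 6

(10, 6)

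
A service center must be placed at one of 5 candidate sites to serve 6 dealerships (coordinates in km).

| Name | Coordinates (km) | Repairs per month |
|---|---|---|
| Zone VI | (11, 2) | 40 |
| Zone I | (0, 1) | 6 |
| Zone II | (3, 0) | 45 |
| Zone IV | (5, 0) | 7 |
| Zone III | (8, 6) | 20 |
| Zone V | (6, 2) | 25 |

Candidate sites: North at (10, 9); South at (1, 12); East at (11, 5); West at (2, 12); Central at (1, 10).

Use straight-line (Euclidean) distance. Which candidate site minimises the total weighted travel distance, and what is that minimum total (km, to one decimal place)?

East, total 878.4 km

Total weighted distance at each candidate:
  North (10, 9): total = 1218.5
  South (1, 12): total = 1731.8
  East (11, 5): total = 878.4
  West (2, 12): total = 1672.6
  Central (1, 10): total = 1498.0
Minimum is at East with total 878.4 km.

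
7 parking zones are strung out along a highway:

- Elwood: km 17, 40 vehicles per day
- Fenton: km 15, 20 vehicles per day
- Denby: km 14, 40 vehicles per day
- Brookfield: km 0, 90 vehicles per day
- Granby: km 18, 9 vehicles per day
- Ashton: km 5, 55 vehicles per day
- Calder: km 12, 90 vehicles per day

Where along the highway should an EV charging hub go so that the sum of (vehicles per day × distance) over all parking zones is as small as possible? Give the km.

For a sum of weighted absolute distances on a line, the optimum is the weighted median (not the mean). Total weight W = 344; half-weight = 172.
Sort by position and accumulate weight:
  km 0 (Brookfield, w=90) → cum 90
  km 5 (Ashton, w=55) → cum 145
  km 12 (Calder, w=90) → cum 235  ≥ 172 → median here
  km 14 (Denby, w=40) → cum 275
  km 15 (Fenton, w=20) → cum 295
  km 17 (Elwood, w=40) → cum 335
  km 18 (Granby, w=9) → cum 344
Optimal location: km 12.

x = 12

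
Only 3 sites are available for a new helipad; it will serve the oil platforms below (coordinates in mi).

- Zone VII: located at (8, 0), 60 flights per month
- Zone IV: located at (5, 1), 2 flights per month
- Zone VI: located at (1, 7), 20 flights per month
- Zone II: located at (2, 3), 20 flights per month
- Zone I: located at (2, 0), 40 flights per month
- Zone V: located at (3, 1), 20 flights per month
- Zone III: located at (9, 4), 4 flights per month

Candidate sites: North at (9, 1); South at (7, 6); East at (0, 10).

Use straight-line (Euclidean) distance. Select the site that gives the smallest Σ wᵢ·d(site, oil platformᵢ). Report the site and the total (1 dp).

North, total 853.3 mi

Total weighted distance at each candidate:
  North (9, 1): total = 853.3
  South (7, 6): total = 1065.8
  East (0, 10): total = 1638.7
Minimum is at North with total 853.3 mi.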